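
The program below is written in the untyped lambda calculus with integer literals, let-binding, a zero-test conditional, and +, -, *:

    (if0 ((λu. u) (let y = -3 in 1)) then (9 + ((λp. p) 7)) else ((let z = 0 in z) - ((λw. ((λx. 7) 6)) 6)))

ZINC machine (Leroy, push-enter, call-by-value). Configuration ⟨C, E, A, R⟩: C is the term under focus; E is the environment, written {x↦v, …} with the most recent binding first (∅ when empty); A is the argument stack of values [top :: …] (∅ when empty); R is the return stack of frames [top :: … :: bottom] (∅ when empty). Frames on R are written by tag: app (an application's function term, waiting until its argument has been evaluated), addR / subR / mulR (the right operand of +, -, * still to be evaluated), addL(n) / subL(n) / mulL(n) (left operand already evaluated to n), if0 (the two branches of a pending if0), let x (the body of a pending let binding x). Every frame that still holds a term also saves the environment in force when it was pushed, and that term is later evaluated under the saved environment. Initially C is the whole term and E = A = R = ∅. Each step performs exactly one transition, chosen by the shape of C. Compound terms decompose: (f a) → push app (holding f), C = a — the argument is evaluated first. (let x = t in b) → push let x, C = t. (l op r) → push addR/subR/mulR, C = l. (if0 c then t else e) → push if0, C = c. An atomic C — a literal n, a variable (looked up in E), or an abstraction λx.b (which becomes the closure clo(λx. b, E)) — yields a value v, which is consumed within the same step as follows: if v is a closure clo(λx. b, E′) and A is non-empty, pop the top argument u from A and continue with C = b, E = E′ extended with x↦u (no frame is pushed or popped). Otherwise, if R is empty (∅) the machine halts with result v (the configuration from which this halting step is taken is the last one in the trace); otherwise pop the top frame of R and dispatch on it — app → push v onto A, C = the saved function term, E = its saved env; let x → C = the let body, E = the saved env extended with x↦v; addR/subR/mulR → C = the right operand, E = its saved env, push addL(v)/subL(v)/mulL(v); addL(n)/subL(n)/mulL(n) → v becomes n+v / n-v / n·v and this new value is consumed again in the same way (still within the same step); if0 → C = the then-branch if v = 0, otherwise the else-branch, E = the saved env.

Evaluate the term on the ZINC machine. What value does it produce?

Answer: -7

Execution trace:
[0] [C=(if0 ((λu. u) (let y = -3 in 1)) then (9 + ((λp. p) 7)) else ((let z = 0 in z) - ((λw. ((λx. 7) 6)) 6))) | E=∅ | A=∅ | R=∅]
[1] [C=((λu. u) (let y = -3 in 1)) | E=∅ | A=∅ | R=[if0]]
[2] [C=(let y = -3 in 1) | E=∅ | A=∅ | R=[app :: if0]]
[3] [C=-3 | E=∅ | A=∅ | R=[let y :: app :: if0]]
[4] [C=1 | E={y↦-3} | A=∅ | R=[app :: if0]]
[5] [C=(λu. u) | E=∅ | A=[1] | R=[if0]]
[6] [C=u | E={u↦1} | A=∅ | R=[if0]]
[7] [C=((let z = 0 in z) - ((λw. ((λx. 7) 6)) 6)) | E=∅ | A=∅ | R=∅]
[8] [C=(let z = 0 in z) | E=∅ | A=∅ | R=[subR]]
[9] [C=0 | E=∅ | A=∅ | R=[let z :: subR]]
[10] [C=z | E={z↦0} | A=∅ | R=[subR]]
[11] [C=((λw. ((λx. 7) 6)) 6) | E=∅ | A=∅ | R=[subL(0)]]
[12] [C=6 | E=∅ | A=∅ | R=[app :: subL(0)]]
[13] [C=(λw. ((λx. 7) 6)) | E=∅ | A=[6] | R=[subL(0)]]
[14] [C=((λx. 7) 6) | E={w↦6} | A=∅ | R=[subL(0)]]
[15] [C=6 | E={w↦6} | A=∅ | R=[app :: subL(0)]]
[16] [C=(λx. 7) | E={w↦6} | A=[6] | R=[subL(0)]]
[17] [C=7 | E={x↦6, w↦6} | A=∅ | R=[subL(0)]]
→ final value -7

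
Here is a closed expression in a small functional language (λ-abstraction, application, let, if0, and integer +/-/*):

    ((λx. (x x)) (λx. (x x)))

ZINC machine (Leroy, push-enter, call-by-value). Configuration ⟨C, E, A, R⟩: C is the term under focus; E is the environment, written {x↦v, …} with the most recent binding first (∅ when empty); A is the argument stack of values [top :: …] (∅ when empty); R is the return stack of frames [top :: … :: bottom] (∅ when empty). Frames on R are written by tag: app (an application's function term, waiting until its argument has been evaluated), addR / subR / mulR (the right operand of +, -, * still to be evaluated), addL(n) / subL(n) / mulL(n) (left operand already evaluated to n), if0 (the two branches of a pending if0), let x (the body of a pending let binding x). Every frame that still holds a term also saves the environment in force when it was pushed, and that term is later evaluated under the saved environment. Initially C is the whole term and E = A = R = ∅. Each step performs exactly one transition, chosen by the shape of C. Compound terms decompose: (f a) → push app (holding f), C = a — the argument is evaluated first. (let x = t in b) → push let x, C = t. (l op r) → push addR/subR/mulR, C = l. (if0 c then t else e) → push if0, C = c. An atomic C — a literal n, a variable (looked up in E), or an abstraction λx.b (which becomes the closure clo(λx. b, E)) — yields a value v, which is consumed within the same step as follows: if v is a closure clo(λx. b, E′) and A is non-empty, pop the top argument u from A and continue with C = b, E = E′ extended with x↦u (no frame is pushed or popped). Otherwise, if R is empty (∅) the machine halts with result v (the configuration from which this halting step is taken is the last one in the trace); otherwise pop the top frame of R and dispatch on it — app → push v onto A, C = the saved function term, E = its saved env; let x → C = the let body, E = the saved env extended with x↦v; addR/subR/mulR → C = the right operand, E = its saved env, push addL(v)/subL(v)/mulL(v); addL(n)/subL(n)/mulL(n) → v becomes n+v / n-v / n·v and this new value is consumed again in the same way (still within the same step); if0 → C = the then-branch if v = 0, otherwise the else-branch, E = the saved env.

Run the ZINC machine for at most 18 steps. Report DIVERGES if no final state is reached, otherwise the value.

t=0: [C=((λx. (x x)) (λx. (x x))) | E=∅ | A=∅ | R=∅]
t=1: [C=(λx. (x x)) | E=∅ | A=∅ | R=[app]]
t=2: [C=(λx. (x x)) | E=∅ | A=[clo(λx. (x x), ∅)] | R=∅]
t=3: [C=(x x) | E={x↦clo(λx. (x x), ∅)} | A=∅ | R=∅]
t=4: [C=x | E={x↦clo(λx. (x x), ∅)} | A=∅ | R=[app]]
t=5: [C=x | E={x↦clo(λx. (x x), ∅)} | A=[clo(λx. (x x), ∅)] | R=∅]
… configuration repeats with period 3 (steps 3–5 recur indefinitely) …

Answer: DIVERGES (no final state within 18 steps)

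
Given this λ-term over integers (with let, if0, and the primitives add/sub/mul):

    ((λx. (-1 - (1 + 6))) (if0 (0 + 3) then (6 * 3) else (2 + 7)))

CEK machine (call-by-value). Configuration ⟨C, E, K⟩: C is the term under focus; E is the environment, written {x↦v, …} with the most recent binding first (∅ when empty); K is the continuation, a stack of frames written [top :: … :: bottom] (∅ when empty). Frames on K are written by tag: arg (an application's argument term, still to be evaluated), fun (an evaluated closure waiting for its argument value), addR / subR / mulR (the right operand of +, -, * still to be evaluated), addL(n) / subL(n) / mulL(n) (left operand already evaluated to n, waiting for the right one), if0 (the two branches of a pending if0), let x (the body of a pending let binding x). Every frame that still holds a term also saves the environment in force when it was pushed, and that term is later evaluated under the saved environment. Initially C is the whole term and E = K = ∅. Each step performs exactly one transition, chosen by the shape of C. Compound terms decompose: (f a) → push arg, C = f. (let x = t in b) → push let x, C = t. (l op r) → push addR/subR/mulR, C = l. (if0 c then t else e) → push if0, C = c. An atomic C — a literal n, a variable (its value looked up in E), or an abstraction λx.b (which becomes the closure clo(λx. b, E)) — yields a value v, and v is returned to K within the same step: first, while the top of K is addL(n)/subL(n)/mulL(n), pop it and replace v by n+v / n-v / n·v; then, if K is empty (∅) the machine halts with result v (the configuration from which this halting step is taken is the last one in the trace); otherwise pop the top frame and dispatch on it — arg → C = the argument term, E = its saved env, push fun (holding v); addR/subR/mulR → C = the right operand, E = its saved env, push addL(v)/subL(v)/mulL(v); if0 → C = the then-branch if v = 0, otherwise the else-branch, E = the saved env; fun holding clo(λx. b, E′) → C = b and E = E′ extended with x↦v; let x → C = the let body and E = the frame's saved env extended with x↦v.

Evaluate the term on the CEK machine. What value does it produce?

[0] ⟨C=((λx. (-1 - (1 + 6))) (if0 (0 + 3) then (6 * 3) else (2 + 7))); E=∅; K=∅⟩
[1] ⟨C=(λx. (-1 - (1 + 6))); E=∅; K=[arg]⟩
[2] ⟨C=(if0 (0 + 3) then (6 * 3) else (2 + 7)); E=∅; K=[fun]⟩
[3] ⟨C=(0 + 3); E=∅; K=[if0 :: fun]⟩
[4] ⟨C=0; E=∅; K=[addR :: if0 :: fun]⟩
[5] ⟨C=3; E=∅; K=[addL(0) :: if0 :: fun]⟩
[6] ⟨C=(2 + 7); E=∅; K=[fun]⟩
[7] ⟨C=2; E=∅; K=[addR :: fun]⟩
[8] ⟨C=7; E=∅; K=[addL(2) :: fun]⟩
[9] ⟨C=(-1 - (1 + 6)); E={x↦9}; K=∅⟩
[10] ⟨C=-1; E={x↦9}; K=[subR]⟩
[11] ⟨C=(1 + 6); E={x↦9}; K=[subL(-1)]⟩
[12] ⟨C=1; E={x↦9}; K=[addR :: subL(-1)]⟩
[13] ⟨C=6; E={x↦9}; K=[addL(1) :: subL(-1)]⟩
→ final value -8

Answer: -8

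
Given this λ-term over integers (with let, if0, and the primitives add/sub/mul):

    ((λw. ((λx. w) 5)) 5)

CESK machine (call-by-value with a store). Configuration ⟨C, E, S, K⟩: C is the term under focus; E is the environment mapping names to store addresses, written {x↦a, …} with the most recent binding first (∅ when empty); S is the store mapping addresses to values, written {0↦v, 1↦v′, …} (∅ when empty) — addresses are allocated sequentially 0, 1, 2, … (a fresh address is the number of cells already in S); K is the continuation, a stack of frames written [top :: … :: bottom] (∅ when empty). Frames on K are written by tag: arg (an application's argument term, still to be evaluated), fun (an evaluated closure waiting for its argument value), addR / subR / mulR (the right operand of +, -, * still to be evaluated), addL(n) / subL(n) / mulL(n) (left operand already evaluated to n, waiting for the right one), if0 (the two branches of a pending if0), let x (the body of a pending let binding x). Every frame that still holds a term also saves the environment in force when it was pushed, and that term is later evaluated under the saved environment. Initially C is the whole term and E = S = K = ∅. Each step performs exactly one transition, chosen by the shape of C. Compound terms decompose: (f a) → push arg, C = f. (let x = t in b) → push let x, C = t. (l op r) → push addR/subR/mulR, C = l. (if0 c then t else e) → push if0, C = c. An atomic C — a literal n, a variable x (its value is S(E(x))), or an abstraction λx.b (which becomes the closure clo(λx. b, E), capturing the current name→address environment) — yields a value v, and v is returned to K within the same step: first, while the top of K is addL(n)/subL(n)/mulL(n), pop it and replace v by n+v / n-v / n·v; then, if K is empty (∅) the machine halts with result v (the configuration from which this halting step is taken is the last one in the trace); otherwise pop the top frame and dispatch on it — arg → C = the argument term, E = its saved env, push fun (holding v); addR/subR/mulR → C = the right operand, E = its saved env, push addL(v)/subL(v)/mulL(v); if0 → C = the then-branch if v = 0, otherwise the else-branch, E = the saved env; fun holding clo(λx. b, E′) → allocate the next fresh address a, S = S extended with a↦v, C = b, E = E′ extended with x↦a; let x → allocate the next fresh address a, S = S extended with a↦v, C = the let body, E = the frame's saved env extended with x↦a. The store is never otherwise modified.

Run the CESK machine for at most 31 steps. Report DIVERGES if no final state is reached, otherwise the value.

0. <C=((λw. ((λx. w) 5)) 5), E=∅, S=∅, K=∅>
1. <C=(λw. ((λx. w) 5)), E=∅, S=∅, K=[arg]>
2. <C=5, E=∅, S=∅, K=[fun]>
3. <C=((λx. w) 5), E={w↦0}, S={0↦5}, K=∅>
4. <C=(λx. w), E={w↦0}, S={0↦5}, K=[arg]>
5. <C=5, E={w↦0}, S={0↦5}, K=[fun]>
6. <C=w, E={x↦1, w↦0}, S={0↦5, 1↦5}, K=∅>
→ final value 5

Answer: 5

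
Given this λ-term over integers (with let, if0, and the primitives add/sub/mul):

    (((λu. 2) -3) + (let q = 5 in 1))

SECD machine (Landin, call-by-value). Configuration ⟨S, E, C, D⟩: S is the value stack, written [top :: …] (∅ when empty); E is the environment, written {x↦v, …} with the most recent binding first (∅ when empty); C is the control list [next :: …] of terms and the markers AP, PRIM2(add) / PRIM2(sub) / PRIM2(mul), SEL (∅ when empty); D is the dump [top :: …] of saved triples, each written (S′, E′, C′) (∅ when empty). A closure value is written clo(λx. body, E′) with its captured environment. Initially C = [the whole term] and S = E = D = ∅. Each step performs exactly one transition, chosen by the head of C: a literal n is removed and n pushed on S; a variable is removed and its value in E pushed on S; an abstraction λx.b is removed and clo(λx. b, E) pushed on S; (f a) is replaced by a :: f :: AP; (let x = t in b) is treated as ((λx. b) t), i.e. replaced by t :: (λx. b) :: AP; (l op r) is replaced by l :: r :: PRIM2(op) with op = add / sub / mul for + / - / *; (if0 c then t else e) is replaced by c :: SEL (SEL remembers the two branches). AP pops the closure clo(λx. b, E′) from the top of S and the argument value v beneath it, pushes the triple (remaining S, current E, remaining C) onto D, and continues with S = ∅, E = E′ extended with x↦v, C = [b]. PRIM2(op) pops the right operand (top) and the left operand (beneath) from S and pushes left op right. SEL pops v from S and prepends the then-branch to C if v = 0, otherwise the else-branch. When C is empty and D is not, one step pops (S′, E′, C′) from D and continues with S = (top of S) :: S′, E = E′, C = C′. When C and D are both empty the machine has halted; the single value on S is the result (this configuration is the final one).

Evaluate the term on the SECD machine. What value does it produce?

Answer: 3

Machine steps:
step 0: [S=∅ | E=∅ | C=[(((λu. 2) -3) + (let q = 5 in 1))] | D=∅]
step 1: [S=∅ | E=∅ | C=[((λu. 2) -3) :: (let q = 5 in 1) :: PRIM2(add)] | D=∅]
step 2: [S=∅ | E=∅ | C=[-3 :: (λu. 2) :: AP :: (let q = 5 in 1) :: PRIM2(add)] | D=∅]
step 3: [S=[-3] | E=∅ | C=[(λu. 2) :: AP :: (let q = 5 in 1) :: PRIM2(add)] | D=∅]
step 4: [S=[clo(λu. 2, ∅) :: -3] | E=∅ | C=[AP :: (let q = 5 in 1) :: PRIM2(add)] | D=∅]
step 5: [S=∅ | E={u↦-3} | C=[2] | D=[(∅, ∅, [(let q = 5 in 1) :: PRIM2(add)])]]
step 6: [S=[2] | E={u↦-3} | C=∅ | D=[(∅, ∅, [(let q = 5 in 1) :: PRIM2(add)])]]
step 7: [S=[2] | E=∅ | C=[(let q = 5 in 1) :: PRIM2(add)] | D=∅]
step 8: [S=[2] | E=∅ | C=[5 :: (λq. 1) :: AP :: PRIM2(add)] | D=∅]
step 9: [S=[5 :: 2] | E=∅ | C=[(λq. 1) :: AP :: PRIM2(add)] | D=∅]
step 10: [S=[clo(λq. 1, ∅) :: 5 :: 2] | E=∅ | C=[AP :: PRIM2(add)] | D=∅]
step 11: [S=∅ | E={q↦5} | C=[1] | D=[([2], ∅, [PRIM2(add)])]]
step 12: [S=[1] | E={q↦5} | C=∅ | D=[([2], ∅, [PRIM2(add)])]]
step 13: [S=[1 :: 2] | E=∅ | C=[PRIM2(add)] | D=∅]
step 14: [S=[3] | E=∅ | C=∅ | D=∅]
→ final value 3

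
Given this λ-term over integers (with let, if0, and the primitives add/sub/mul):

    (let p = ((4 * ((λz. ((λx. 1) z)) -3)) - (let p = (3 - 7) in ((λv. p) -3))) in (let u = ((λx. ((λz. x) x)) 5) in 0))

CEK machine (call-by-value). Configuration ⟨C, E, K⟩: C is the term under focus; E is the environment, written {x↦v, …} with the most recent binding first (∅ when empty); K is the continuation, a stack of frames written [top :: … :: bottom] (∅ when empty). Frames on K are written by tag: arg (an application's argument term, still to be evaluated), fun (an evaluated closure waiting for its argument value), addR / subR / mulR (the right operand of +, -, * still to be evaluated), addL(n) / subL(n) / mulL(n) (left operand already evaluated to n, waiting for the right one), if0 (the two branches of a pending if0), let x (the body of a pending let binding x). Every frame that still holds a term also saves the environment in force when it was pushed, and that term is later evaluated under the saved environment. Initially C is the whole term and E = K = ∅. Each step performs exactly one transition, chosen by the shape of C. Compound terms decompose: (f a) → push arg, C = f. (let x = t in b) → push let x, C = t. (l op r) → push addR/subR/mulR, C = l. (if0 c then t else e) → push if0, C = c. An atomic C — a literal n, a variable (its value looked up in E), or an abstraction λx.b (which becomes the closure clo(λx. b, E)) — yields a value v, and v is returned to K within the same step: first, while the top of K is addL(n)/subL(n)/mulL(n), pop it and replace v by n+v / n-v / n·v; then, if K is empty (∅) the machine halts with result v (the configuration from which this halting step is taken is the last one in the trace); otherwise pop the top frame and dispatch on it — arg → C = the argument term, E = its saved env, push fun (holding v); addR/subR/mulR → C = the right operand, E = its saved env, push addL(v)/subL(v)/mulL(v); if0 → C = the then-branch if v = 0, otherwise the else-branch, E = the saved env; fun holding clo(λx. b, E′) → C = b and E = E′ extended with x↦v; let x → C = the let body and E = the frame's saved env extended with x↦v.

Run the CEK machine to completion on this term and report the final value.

t=0: <C=(let p = ((4 * ((λz. ((λx. 1) z)) -3)) - (let p = (3 - 7) in ((λv. p) -3))) in (let u = ((λx. ((λz. x) x)) 5) in 0)), E=∅, K=∅>
t=1: <C=((4 * ((λz. ((λx. 1) z)) -3)) - (let p = (3 - 7) in ((λv. p) -3))), E=∅, K=[let p]>
t=2: <C=(4 * ((λz. ((λx. 1) z)) -3)), E=∅, K=[subR :: let p]>
t=3: <C=4, E=∅, K=[mulR :: subR :: let p]>
t=4: <C=((λz. ((λx. 1) z)) -3), E=∅, K=[mulL(4) :: subR :: let p]>
t=5: <C=(λz. ((λx. 1) z)), E=∅, K=[arg :: mulL(4) :: subR :: let p]>
t=6: <C=-3, E=∅, K=[fun :: mulL(4) :: subR :: let p]>
t=7: <C=((λx. 1) z), E={z↦-3}, K=[mulL(4) :: subR :: let p]>
t=8: <C=(λx. 1), E={z↦-3}, K=[arg :: mulL(4) :: subR :: let p]>
t=9: <C=z, E={z↦-3}, K=[fun :: mulL(4) :: subR :: let p]>
t=10: <C=1, E={x↦-3, z↦-3}, K=[mulL(4) :: subR :: let p]>
t=11: <C=(let p = (3 - 7) in ((λv. p) -3)), E=∅, K=[subL(4) :: let p]>
t=12: <C=(3 - 7), E=∅, K=[let p :: subL(4) :: let p]>
t=13: <C=3, E=∅, K=[subR :: let p :: subL(4) :: let p]>
t=14: <C=7, E=∅, K=[subL(3) :: let p :: subL(4) :: let p]>
t=15: <C=((λv. p) -3), E={p↦-4}, K=[subL(4) :: let p]>
t=16: <C=(λv. p), E={p↦-4}, K=[arg :: subL(4) :: let p]>
t=17: <C=-3, E={p↦-4}, K=[fun :: subL(4) :: let p]>
t=18: <C=p, E={v↦-3, p↦-4}, K=[subL(4) :: let p]>
t=19: <C=(let u = ((λx. ((λz. x) x)) 5) in 0), E={p↦8}, K=∅>
t=20: <C=((λx. ((λz. x) x)) 5), E={p↦8}, K=[let u]>
t=21: <C=(λx. ((λz. x) x)), E={p↦8}, K=[arg :: let u]>
t=22: <C=5, E={p↦8}, K=[fun :: let u]>
t=23: <C=((λz. x) x), E={x↦5, p↦8}, K=[let u]>
t=24: <C=(λz. x), E={x↦5, p↦8}, K=[arg :: let u]>
t=25: <C=x, E={x↦5, p↦8}, K=[fun :: let u]>
t=26: <C=x, E={z↦5, x↦5, p↦8}, K=[let u]>
t=27: <C=0, E={u↦5, p↦8}, K=∅>
→ final value 0

Answer: 0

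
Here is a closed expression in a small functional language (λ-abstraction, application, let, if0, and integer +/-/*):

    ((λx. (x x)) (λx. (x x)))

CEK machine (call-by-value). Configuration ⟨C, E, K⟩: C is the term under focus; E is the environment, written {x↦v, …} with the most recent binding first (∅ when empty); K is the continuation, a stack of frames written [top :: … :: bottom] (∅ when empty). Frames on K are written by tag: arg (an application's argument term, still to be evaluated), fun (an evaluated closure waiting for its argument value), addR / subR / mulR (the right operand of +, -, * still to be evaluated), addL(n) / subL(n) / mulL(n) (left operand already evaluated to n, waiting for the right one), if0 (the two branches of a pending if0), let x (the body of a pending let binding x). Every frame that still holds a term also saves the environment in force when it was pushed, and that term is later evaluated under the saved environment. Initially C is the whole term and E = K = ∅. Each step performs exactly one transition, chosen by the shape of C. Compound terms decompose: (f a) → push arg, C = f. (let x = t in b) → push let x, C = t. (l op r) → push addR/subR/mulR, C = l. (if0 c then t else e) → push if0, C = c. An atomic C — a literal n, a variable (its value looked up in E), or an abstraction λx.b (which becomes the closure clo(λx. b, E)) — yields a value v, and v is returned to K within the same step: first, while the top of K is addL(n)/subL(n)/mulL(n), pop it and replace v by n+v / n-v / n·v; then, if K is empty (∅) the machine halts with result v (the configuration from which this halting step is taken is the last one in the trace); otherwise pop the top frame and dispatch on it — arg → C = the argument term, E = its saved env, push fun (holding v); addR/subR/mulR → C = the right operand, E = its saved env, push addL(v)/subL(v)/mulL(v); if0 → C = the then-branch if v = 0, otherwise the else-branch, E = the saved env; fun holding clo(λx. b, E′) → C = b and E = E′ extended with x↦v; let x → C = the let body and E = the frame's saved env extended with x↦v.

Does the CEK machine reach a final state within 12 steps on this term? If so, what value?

Answer: DIVERGES (no final state within 12 steps)

Derivation:
0. [C=((λx. (x x)) (λx. (x x))) | E=∅ | K=∅]
1. [C=(λx. (x x)) | E=∅ | K=[arg]]
2. [C=(λx. (x x)) | E=∅ | K=[fun]]
3. [C=(x x) | E={x↦clo(λx. (x x), ∅)} | K=∅]
4. [C=x | E={x↦clo(λx. (x x), ∅)} | K=[arg]]
5. [C=x | E={x↦clo(λx. (x x), ∅)} | K=[fun]]
… configuration repeats with period 3 (steps 3–5 recur indefinitely) …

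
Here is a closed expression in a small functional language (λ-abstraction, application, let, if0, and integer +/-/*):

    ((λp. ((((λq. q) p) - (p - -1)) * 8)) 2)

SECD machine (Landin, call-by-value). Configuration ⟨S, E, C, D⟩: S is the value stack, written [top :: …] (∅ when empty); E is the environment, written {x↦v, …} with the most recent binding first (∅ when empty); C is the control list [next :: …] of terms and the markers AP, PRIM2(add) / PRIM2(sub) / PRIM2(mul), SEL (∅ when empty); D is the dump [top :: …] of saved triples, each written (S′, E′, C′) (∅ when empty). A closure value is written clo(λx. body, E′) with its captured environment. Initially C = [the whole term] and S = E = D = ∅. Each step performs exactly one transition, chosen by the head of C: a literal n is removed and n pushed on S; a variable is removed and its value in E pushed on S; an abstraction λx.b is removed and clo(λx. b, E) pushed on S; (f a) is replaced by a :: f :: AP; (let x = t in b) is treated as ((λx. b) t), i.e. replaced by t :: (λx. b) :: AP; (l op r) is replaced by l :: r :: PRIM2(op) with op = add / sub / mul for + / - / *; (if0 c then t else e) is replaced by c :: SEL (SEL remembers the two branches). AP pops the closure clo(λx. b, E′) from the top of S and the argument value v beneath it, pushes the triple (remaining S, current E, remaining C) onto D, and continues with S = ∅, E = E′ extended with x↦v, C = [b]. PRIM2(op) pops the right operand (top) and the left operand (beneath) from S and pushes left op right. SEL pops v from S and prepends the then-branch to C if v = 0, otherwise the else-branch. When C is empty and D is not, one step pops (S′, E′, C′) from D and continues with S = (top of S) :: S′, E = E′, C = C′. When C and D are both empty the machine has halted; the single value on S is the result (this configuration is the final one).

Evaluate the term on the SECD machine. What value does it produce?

Answer: -8

Execution trace:
[0] [S=∅ | E=∅ | C=[((λp. ((((λq. q) p) - (p - -1)) * 8)) 2)] | D=∅]
[1] [S=∅ | E=∅ | C=[2 :: (λp. ((((λq. q) p) - (p - -1)) * 8)) :: AP] | D=∅]
[2] [S=[2] | E=∅ | C=[(λp. ((((λq. q) p) - (p - -1)) * 8)) :: AP] | D=∅]
[3] [S=[clo(λp. ((((λq. q) p) - (p - -1)) * 8), ∅) :: 2] | E=∅ | C=[AP] | D=∅]
[4] [S=∅ | E={p↦2} | C=[((((λq. q) p) - (p - -1)) * 8)] | D=[(∅, ∅, ∅)]]
[5] [S=∅ | E={p↦2} | C=[(((λq. q) p) - (p - -1)) :: 8 :: PRIM2(mul)] | D=[(∅, ∅, ∅)]]
[6] [S=∅ | E={p↦2} | C=[((λq. q) p) :: (p - -1) :: PRIM2(sub) :: 8 :: PRIM2(mul)] | D=[(∅, ∅, ∅)]]
[7] [S=∅ | E={p↦2} | C=[p :: (λq. q) :: AP :: (p - -1) :: PRIM2(sub) :: 8 :: PRIM2(mul)] | D=[(∅, ∅, ∅)]]
[8] [S=[2] | E={p↦2} | C=[(λq. q) :: AP :: (p - -1) :: PRIM2(sub) :: 8 :: PRIM2(mul)] | D=[(∅, ∅, ∅)]]
[9] [S=[clo(λq. q, {p↦2}) :: 2] | E={p↦2} | C=[AP :: (p - -1) :: PRIM2(sub) :: 8 :: PRIM2(mul)] | D=[(∅, ∅, ∅)]]
[10] [S=∅ | E={q↦2, p↦2} | C=[q] | D=[(∅, {p↦2}, [(p - -1) :: PRIM2(sub) :: 8 :: PRIM2(mul)]) :: (∅, ∅, ∅)]]
[11] [S=[2] | E={q↦2, p↦2} | C=∅ | D=[(∅, {p↦2}, [(p - -1) :: PRIM2(sub) :: 8 :: PRIM2(mul)]) :: (∅, ∅, ∅)]]
[12] [S=[2] | E={p↦2} | C=[(p - -1) :: PRIM2(sub) :: 8 :: PRIM2(mul)] | D=[(∅, ∅, ∅)]]
[13] [S=[2] | E={p↦2} | C=[p :: -1 :: PRIM2(sub) :: PRIM2(sub) :: 8 :: PRIM2(mul)] | D=[(∅, ∅, ∅)]]
[14] [S=[2 :: 2] | E={p↦2} | C=[-1 :: PRIM2(sub) :: PRIM2(sub) :: 8 :: PRIM2(mul)] | D=[(∅, ∅, ∅)]]
[15] [S=[-1 :: 2 :: 2] | E={p↦2} | C=[PRIM2(sub) :: PRIM2(sub) :: 8 :: PRIM2(mul)] | D=[(∅, ∅, ∅)]]
[16] [S=[3 :: 2] | E={p↦2} | C=[PRIM2(sub) :: 8 :: PRIM2(mul)] | D=[(∅, ∅, ∅)]]
[17] [S=[-1] | E={p↦2} | C=[8 :: PRIM2(mul)] | D=[(∅, ∅, ∅)]]
[18] [S=[8 :: -1] | E={p↦2} | C=[PRIM2(mul)] | D=[(∅, ∅, ∅)]]
[19] [S=[-8] | E={p↦2} | C=∅ | D=[(∅, ∅, ∅)]]
[20] [S=[-8] | E=∅ | C=∅ | D=∅]
→ final value -8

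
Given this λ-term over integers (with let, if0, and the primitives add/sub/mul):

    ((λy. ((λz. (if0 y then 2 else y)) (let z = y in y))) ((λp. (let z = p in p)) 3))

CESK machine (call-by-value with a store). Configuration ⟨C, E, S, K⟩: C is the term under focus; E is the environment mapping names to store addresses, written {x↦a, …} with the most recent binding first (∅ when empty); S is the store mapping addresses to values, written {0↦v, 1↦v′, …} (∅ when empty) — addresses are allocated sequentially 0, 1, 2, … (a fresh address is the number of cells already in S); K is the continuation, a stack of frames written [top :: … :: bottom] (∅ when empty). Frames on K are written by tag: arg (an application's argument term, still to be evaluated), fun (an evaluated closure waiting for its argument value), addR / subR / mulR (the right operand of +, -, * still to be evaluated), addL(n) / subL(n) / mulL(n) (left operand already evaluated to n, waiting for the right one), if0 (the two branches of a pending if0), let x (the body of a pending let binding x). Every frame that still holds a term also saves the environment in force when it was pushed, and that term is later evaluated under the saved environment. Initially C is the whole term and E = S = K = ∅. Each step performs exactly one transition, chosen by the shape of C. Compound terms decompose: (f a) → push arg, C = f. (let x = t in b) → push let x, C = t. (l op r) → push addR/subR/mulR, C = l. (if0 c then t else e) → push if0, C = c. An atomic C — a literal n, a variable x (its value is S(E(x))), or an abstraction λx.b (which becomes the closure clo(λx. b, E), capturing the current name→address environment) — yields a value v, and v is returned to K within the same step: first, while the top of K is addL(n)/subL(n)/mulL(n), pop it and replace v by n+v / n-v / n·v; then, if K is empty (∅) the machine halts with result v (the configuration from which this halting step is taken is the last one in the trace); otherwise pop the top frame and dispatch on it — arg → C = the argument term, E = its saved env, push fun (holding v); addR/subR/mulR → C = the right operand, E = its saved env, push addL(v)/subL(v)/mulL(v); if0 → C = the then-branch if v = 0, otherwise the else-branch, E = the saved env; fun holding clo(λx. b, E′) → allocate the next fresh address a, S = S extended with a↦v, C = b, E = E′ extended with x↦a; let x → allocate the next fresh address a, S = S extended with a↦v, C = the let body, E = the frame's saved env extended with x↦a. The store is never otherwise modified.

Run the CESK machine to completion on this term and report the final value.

Answer: 3

Machine steps:
t=0: ⟨C=((λy. ((λz. (if0 y then 2 else y)) (let z = y in y))) ((λp. (let z = p in p)) 3)); E=∅; S=∅; K=∅⟩
t=1: ⟨C=(λy. ((λz. (if0 y then 2 else y)) (let z = y in y))); E=∅; S=∅; K=[arg]⟩
t=2: ⟨C=((λp. (let z = p in p)) 3); E=∅; S=∅; K=[fun]⟩
t=3: ⟨C=(λp. (let z = p in p)); E=∅; S=∅; K=[arg :: fun]⟩
t=4: ⟨C=3; E=∅; S=∅; K=[fun :: fun]⟩
t=5: ⟨C=(let z = p in p); E={p↦0}; S={0↦3}; K=[fun]⟩
t=6: ⟨C=p; E={p↦0}; S={0↦3}; K=[let z :: fun]⟩
t=7: ⟨C=p; E={z↦1, p↦0}; S={0↦3, 1↦3}; K=[fun]⟩
t=8: ⟨C=((λz. (if0 y then 2 else y)) (let z = y in y)); E={y↦2}; S={0↦3, 1↦3, 2↦3}; K=∅⟩
t=9: ⟨C=(λz. (if0 y then 2 else y)); E={y↦2}; S={0↦3, 1↦3, 2↦3}; K=[arg]⟩
t=10: ⟨C=(let z = y in y); E={y↦2}; S={0↦3, 1↦3, 2↦3}; K=[fun]⟩
t=11: ⟨C=y; E={y↦2}; S={0↦3, 1↦3, 2↦3}; K=[let z :: fun]⟩
t=12: ⟨C=y; E={z↦3, y↦2}; S={0↦3, 1↦3, 2↦3, 3↦3}; K=[fun]⟩
t=13: ⟨C=(if0 y then 2 else y); E={z↦4, y↦2}; S={0↦3, 1↦3, 2↦3, 3↦3, 4↦3}; K=∅⟩
t=14: ⟨C=y; E={z↦4, y↦2}; S={0↦3, 1↦3, 2↦3, 3↦3, 4↦3}; K=[if0]⟩
t=15: ⟨C=y; E={z↦4, y↦2}; S={0↦3, 1↦3, 2↦3, 3↦3, 4↦3}; K=∅⟩
→ final value 3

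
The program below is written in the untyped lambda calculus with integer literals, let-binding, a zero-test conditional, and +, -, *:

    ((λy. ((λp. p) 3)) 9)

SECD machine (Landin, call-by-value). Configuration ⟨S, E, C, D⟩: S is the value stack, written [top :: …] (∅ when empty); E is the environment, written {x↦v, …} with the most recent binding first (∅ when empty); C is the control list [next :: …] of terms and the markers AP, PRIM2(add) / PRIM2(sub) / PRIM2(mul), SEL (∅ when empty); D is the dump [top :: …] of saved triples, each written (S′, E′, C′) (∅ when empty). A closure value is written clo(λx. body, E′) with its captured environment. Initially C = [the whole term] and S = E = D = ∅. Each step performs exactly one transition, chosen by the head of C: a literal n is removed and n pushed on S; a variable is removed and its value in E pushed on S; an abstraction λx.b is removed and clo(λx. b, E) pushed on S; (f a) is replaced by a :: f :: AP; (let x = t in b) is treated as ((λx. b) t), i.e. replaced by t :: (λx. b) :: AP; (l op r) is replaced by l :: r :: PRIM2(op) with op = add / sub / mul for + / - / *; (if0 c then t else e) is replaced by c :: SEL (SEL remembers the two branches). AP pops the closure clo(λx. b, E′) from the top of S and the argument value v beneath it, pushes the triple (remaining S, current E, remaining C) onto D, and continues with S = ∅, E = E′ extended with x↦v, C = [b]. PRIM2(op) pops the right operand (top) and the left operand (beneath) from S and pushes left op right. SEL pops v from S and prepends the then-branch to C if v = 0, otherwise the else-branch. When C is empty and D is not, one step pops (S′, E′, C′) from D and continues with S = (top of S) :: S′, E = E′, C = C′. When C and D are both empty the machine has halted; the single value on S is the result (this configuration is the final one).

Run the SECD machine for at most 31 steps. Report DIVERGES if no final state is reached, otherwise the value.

step 0: [S=∅ | E=∅ | C=[((λy. ((λp. p) 3)) 9)] | D=∅]
step 1: [S=∅ | E=∅ | C=[9 :: (λy. ((λp. p) 3)) :: AP] | D=∅]
step 2: [S=[9] | E=∅ | C=[(λy. ((λp. p) 3)) :: AP] | D=∅]
step 3: [S=[clo(λy. ((λp. p) 3), ∅) :: 9] | E=∅ | C=[AP] | D=∅]
step 4: [S=∅ | E={y↦9} | C=[((λp. p) 3)] | D=[(∅, ∅, ∅)]]
step 5: [S=∅ | E={y↦9} | C=[3 :: (λp. p) :: AP] | D=[(∅, ∅, ∅)]]
step 6: [S=[3] | E={y↦9} | C=[(λp. p) :: AP] | D=[(∅, ∅, ∅)]]
step 7: [S=[clo(λp. p, {y↦9}) :: 3] | E={y↦9} | C=[AP] | D=[(∅, ∅, ∅)]]
step 8: [S=∅ | E={p↦3, y↦9} | C=[p] | D=[(∅, {y↦9}, ∅) :: (∅, ∅, ∅)]]
step 9: [S=[3] | E={p↦3, y↦9} | C=∅ | D=[(∅, {y↦9}, ∅) :: (∅, ∅, ∅)]]
step 10: [S=[3] | E={y↦9} | C=∅ | D=[(∅, ∅, ∅)]]
step 11: [S=[3] | E=∅ | C=∅ | D=∅]
→ final value 3

Answer: 3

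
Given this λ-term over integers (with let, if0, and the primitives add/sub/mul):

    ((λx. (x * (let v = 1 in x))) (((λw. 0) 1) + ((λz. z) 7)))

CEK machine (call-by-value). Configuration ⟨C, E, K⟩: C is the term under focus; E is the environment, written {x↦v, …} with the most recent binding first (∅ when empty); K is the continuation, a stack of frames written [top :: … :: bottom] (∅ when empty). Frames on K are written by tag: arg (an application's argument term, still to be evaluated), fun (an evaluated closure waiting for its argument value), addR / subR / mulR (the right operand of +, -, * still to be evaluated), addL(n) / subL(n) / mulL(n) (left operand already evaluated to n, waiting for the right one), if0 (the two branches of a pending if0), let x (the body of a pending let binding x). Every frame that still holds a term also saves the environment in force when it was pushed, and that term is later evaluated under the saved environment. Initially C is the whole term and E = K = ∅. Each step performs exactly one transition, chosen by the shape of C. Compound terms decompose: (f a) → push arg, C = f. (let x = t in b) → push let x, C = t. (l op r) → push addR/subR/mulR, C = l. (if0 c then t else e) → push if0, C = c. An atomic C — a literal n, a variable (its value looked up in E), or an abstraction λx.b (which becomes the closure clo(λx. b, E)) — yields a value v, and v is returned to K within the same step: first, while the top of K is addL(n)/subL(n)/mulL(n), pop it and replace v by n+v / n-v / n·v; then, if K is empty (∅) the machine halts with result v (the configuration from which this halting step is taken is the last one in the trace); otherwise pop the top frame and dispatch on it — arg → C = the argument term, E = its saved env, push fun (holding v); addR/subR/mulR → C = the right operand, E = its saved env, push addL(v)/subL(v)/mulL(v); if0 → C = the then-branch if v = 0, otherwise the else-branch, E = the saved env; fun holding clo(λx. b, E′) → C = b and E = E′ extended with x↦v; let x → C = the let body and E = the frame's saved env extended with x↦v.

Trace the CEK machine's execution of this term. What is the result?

step 0: [C=((λx. (x * (let v = 1 in x))) (((λw. 0) 1) + ((λz. z) 7))) | E=∅ | K=∅]
step 1: [C=(λx. (x * (let v = 1 in x))) | E=∅ | K=[arg]]
step 2: [C=(((λw. 0) 1) + ((λz. z) 7)) | E=∅ | K=[fun]]
step 3: [C=((λw. 0) 1) | E=∅ | K=[addR :: fun]]
step 4: [C=(λw. 0) | E=∅ | K=[arg :: addR :: fun]]
step 5: [C=1 | E=∅ | K=[fun :: addR :: fun]]
step 6: [C=0 | E={w↦1} | K=[addR :: fun]]
step 7: [C=((λz. z) 7) | E=∅ | K=[addL(0) :: fun]]
step 8: [C=(λz. z) | E=∅ | K=[arg :: addL(0) :: fun]]
step 9: [C=7 | E=∅ | K=[fun :: addL(0) :: fun]]
step 10: [C=z | E={z↦7} | K=[addL(0) :: fun]]
step 11: [C=(x * (let v = 1 in x)) | E={x↦7} | K=∅]
step 12: [C=x | E={x↦7} | K=[mulR]]
step 13: [C=(let v = 1 in x) | E={x↦7} | K=[mulL(7)]]
step 14: [C=1 | E={x↦7} | K=[let v :: mulL(7)]]
step 15: [C=x | E={v↦1, x↦7} | K=[mulL(7)]]
→ final value 49

Answer: 49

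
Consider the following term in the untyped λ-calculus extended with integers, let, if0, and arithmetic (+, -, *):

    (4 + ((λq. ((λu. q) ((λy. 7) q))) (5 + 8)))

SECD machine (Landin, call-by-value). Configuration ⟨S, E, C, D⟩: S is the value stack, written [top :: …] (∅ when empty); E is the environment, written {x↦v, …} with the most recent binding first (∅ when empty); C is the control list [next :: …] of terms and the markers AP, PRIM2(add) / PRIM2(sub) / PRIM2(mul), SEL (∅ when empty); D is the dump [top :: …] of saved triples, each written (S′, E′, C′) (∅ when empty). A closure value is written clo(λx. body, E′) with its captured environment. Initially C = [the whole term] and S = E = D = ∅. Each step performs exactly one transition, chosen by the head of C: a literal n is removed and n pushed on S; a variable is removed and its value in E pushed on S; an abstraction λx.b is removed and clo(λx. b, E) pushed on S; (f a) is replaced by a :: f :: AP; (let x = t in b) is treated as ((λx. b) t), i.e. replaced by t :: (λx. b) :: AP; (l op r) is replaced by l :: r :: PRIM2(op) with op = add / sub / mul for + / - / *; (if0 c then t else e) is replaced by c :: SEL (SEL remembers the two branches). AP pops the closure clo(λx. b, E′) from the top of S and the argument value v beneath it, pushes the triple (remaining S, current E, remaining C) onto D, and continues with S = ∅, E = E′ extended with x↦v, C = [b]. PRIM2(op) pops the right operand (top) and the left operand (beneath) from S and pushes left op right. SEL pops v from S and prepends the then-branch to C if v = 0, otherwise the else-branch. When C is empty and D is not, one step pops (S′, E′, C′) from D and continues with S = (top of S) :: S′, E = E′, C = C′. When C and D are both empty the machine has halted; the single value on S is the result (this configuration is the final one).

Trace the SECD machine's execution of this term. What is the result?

Answer: 17

Machine steps:
[0] ⟨S=∅; E=∅; C=[(4 + ((λq. ((λu. q) ((λy. 7) q))) (5 + 8)))]; D=∅⟩
[1] ⟨S=∅; E=∅; C=[4 :: ((λq. ((λu. q) ((λy. 7) q))) (5 + 8)) :: PRIM2(add)]; D=∅⟩
[2] ⟨S=[4]; E=∅; C=[((λq. ((λu. q) ((λy. 7) q))) (5 + 8)) :: PRIM2(add)]; D=∅⟩
[3] ⟨S=[4]; E=∅; C=[(5 + 8) :: (λq. ((λu. q) ((λy. 7) q))) :: AP :: PRIM2(add)]; D=∅⟩
[4] ⟨S=[4]; E=∅; C=[5 :: 8 :: PRIM2(add) :: (λq. ((λu. q) ((λy. 7) q))) :: AP :: PRIM2(add)]; D=∅⟩
[5] ⟨S=[5 :: 4]; E=∅; C=[8 :: PRIM2(add) :: (λq. ((λu. q) ((λy. 7) q))) :: AP :: PRIM2(add)]; D=∅⟩
[6] ⟨S=[8 :: 5 :: 4]; E=∅; C=[PRIM2(add) :: (λq. ((λu. q) ((λy. 7) q))) :: AP :: PRIM2(add)]; D=∅⟩
[7] ⟨S=[13 :: 4]; E=∅; C=[(λq. ((λu. q) ((λy. 7) q))) :: AP :: PRIM2(add)]; D=∅⟩
[8] ⟨S=[clo(λq. ((λu. q) ((λy. 7) q)), ∅) :: 13 :: 4]; E=∅; C=[AP :: PRIM2(add)]; D=∅⟩
[9] ⟨S=∅; E={q↦13}; C=[((λu. q) ((λy. 7) q))]; D=[([4], ∅, [PRIM2(add)])]⟩
[10] ⟨S=∅; E={q↦13}; C=[((λy. 7) q) :: (λu. q) :: AP]; D=[([4], ∅, [PRIM2(add)])]⟩
[11] ⟨S=∅; E={q↦13}; C=[q :: (λy. 7) :: AP :: (λu. q) :: AP]; D=[([4], ∅, [PRIM2(add)])]⟩
[12] ⟨S=[13]; E={q↦13}; C=[(λy. 7) :: AP :: (λu. q) :: AP]; D=[([4], ∅, [PRIM2(add)])]⟩
[13] ⟨S=[clo(λy. 7, {q↦13}) :: 13]; E={q↦13}; C=[AP :: (λu. q) :: AP]; D=[([4], ∅, [PRIM2(add)])]⟩
[14] ⟨S=∅; E={y↦13, q↦13}; C=[7]; D=[(∅, {q↦13}, [(λu. q) :: AP]) :: ([4], ∅, [PRIM2(add)])]⟩
[15] ⟨S=[7]; E={y↦13, q↦13}; C=∅; D=[(∅, {q↦13}, [(λu. q) :: AP]) :: ([4], ∅, [PRIM2(add)])]⟩
[16] ⟨S=[7]; E={q↦13}; C=[(λu. q) :: AP]; D=[([4], ∅, [PRIM2(add)])]⟩
[17] ⟨S=[clo(λu. q, {q↦13}) :: 7]; E={q↦13}; C=[AP]; D=[([4], ∅, [PRIM2(add)])]⟩
[18] ⟨S=∅; E={u↦7, q↦13}; C=[q]; D=[(∅, {q↦13}, ∅) :: ([4], ∅, [PRIM2(add)])]⟩
[19] ⟨S=[13]; E={u↦7, q↦13}; C=∅; D=[(∅, {q↦13}, ∅) :: ([4], ∅, [PRIM2(add)])]⟩
[20] ⟨S=[13]; E={q↦13}; C=∅; D=[([4], ∅, [PRIM2(add)])]⟩
[21] ⟨S=[13 :: 4]; E=∅; C=[PRIM2(add)]; D=∅⟩
[22] ⟨S=[17]; E=∅; C=∅; D=∅⟩
→ final value 17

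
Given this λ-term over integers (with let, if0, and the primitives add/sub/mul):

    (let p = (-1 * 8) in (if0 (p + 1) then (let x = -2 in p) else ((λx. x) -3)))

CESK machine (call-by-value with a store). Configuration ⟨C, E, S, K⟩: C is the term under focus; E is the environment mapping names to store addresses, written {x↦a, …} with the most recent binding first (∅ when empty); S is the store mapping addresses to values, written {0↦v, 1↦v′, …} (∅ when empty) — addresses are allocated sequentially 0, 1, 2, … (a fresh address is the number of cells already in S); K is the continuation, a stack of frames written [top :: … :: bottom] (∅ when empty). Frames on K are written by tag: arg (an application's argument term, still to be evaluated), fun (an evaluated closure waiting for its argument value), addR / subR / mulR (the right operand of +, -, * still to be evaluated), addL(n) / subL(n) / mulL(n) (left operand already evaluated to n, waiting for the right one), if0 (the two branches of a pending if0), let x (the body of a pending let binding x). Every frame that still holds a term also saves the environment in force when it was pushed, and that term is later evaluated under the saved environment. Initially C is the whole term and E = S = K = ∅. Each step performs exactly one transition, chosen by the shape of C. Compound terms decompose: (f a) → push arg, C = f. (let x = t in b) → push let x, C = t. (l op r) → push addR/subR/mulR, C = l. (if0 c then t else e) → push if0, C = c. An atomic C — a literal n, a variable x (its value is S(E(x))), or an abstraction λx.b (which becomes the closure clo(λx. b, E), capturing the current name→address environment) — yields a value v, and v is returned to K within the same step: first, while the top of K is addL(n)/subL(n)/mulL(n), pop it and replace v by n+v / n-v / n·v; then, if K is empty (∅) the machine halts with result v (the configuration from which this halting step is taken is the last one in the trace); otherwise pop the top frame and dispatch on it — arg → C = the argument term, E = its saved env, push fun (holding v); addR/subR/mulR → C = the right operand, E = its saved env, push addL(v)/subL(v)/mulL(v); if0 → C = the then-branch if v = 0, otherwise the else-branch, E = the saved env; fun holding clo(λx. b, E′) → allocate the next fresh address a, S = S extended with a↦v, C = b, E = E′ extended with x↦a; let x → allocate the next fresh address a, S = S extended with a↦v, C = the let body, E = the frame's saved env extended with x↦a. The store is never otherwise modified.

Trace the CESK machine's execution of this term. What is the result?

t=0: <C=(let p = (-1 * 8) in (if0 (p + 1) then (let x = -2 in p) else ((λx. x) -3))), E=∅, S=∅, K=∅>
t=1: <C=(-1 * 8), E=∅, S=∅, K=[let p]>
t=2: <C=-1, E=∅, S=∅, K=[mulR :: let p]>
t=3: <C=8, E=∅, S=∅, K=[mulL(-1) :: let p]>
t=4: <C=(if0 (p + 1) then (let x = -2 in p) else ((λx. x) -3)), E={p↦0}, S={0↦-8}, K=∅>
t=5: <C=(p + 1), E={p↦0}, S={0↦-8}, K=[if0]>
t=6: <C=p, E={p↦0}, S={0↦-8}, K=[addR :: if0]>
t=7: <C=1, E={p↦0}, S={0↦-8}, K=[addL(-8) :: if0]>
t=8: <C=((λx. x) -3), E={p↦0}, S={0↦-8}, K=∅>
t=9: <C=(λx. x), E={p↦0}, S={0↦-8}, K=[arg]>
t=10: <C=-3, E={p↦0}, S={0↦-8}, K=[fun]>
t=11: <C=x, E={x↦1, p↦0}, S={0↦-8, 1↦-3}, K=∅>
→ final value -3

Answer: -3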